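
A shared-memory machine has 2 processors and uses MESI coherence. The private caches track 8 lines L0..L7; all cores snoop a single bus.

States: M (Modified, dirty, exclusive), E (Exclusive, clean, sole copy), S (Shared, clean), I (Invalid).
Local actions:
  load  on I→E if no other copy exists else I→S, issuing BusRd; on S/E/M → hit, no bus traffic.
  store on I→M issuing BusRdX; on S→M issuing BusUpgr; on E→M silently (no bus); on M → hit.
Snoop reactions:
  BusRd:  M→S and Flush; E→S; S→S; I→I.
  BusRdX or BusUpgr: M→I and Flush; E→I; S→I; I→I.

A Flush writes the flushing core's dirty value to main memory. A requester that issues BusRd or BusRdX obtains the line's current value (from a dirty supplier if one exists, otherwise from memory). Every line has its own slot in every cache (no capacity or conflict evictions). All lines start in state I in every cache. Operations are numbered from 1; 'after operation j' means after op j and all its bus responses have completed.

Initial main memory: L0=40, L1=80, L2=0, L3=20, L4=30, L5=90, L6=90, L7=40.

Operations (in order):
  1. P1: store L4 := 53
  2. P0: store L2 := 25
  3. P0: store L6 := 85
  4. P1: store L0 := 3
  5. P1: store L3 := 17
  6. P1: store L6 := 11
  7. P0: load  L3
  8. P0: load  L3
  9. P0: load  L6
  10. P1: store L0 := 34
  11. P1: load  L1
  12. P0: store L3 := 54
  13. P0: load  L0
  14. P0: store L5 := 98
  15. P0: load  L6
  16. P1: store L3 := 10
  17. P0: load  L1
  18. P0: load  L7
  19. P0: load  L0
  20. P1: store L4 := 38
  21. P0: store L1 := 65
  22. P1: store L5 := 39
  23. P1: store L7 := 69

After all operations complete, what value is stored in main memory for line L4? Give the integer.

memory[L4] = 30

step 1: P1: store L4 := 53  ⟶  IM  (L4)  txn=BusRdX  M[L4]=30
step 2: P0: store L2 := 25  ⟶  MI  (L2)  txn=BusRdX  M[L2]=0
step 3: P0: store L6 := 85  ⟶  MI  (L6)  txn=BusRdX  M[L6]=90
step 4: P1: store L0 := 3  ⟶  IM  (L0)  txn=BusRdX  M[L0]=40
step 5: P1: store L3 := 17  ⟶  IM  (L3)  txn=BusRdX  M[L3]=20
step 6: P1: store L6 := 11  ⟶  IM  (L6)  txn=BusRdX+Flush  M[L6]=85
step 7: P0: load  L3  ⟶  SS  (L3)  txn=BusRd+Flush  M[L3]=17
step 8: P0: load  L3  ⟶  SS  (L3)  txn=∅  M[L3]=17
step 9: P0: load  L6  ⟶  SS  (L6)  txn=BusRd+Flush  M[L6]=11
step 10: P1: store L0 := 34  ⟶  IM  (L0)  txn=∅  M[L0]=40
step 11: P1: load  L1  ⟶  IE  (L1)  txn=BusRd  M[L1]=80
step 12: P0: store L3 := 54  ⟶  MI  (L3)  txn=BusUpgr  M[L3]=17
step 13: P0: load  L0  ⟶  SS  (L0)  txn=BusRd+Flush  M[L0]=34
step 14: P0: store L5 := 98  ⟶  MI  (L5)  txn=BusRdX  M[L5]=90
step 15: P0: load  L6  ⟶  SS  (L6)  txn=∅  M[L6]=11
step 16: P1: store L3 := 10  ⟶  IM  (L3)  txn=BusRdX+Flush  M[L3]=54
step 17: P0: load  L1  ⟶  SS  (L1)  txn=BusRd  M[L1]=80
step 18: P0: load  L7  ⟶  EI  (L7)  txn=BusRd  M[L7]=40
step 19: P0: load  L0  ⟶  SS  (L0)  txn=∅  M[L0]=34
step 20: P1: store L4 := 38  ⟶  IM  (L4)  txn=∅  M[L4]=30
step 21: P0: store L1 := 65  ⟶  MI  (L1)  txn=BusUpgr  M[L1]=80
step 22: P1: store L5 := 39  ⟶  IM  (L5)  txn=BusRdX+Flush  M[L5]=98
step 23: P1: store L7 := 69  ⟶  IM  (L7)  txn=BusRdX  M[L7]=40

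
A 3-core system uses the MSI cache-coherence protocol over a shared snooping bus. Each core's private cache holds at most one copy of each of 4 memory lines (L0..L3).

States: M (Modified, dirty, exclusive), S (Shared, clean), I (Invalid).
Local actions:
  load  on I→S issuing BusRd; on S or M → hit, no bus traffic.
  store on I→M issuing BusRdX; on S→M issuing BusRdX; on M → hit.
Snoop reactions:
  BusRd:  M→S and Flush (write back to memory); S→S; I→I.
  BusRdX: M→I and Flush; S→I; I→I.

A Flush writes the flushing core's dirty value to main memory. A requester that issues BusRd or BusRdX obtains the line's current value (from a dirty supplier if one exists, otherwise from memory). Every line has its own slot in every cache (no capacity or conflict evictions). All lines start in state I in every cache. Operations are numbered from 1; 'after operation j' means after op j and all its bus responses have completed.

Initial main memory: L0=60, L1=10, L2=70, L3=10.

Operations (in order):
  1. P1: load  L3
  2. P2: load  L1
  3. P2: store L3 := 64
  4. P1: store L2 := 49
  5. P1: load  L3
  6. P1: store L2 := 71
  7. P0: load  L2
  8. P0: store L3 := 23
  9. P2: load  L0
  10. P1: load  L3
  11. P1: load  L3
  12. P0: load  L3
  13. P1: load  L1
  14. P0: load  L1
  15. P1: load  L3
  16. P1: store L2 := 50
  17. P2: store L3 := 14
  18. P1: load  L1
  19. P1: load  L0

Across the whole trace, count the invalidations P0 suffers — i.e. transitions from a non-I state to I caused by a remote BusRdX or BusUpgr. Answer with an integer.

invalidations = 2

1. P1: load  L3  bus=[BusRd]  L3: P0=I P1=S P2=I  mem[L3]=10
2. P2: load  L1  bus=[BusRd]  L1: P0=I P1=I P2=S  mem[L1]=10
3. P2: store L3 := 64  bus=[BusRdX]  L3: P0=I P1=I P2=M  mem[L3]=10
4. P1: store L2 := 49  bus=[BusRdX]  L2: P0=I P1=M P2=I  mem[L2]=70
5. P1: load  L3  bus=[BusRd,Flush]  L3: P0=I P1=S P2=S  mem[L3]=64
6. P1: store L2 := 71  bus=[-]  L2: P0=I P1=M P2=I  mem[L2]=70
7. P0: load  L2  bus=[BusRd,Flush]  L2: P0=S P1=S P2=I  mem[L2]=71
8. P0: store L3 := 23  bus=[BusRdX]  L3: P0=M P1=I P2=I  mem[L3]=64
9. P2: load  L0  bus=[BusRd]  L0: P0=I P1=I P2=S  mem[L0]=60
10. P1: load  L3  bus=[BusRd,Flush]  L3: P0=S P1=S P2=I  mem[L3]=23
11. P1: load  L3  bus=[-]  L3: P0=S P1=S P2=I  mem[L3]=23
12. P0: load  L3  bus=[-]  L3: P0=S P1=S P2=I  mem[L3]=23
13. P1: load  L1  bus=[BusRd]  L1: P0=I P1=S P2=S  mem[L1]=10
14. P0: load  L1  bus=[BusRd]  L1: P0=S P1=S P2=S  mem[L1]=10
15. P1: load  L3  bus=[-]  L3: P0=S P1=S P2=I  mem[L3]=23
16. P1: store L2 := 50  bus=[BusRdX]  L2: P0=I P1=M P2=I  mem[L2]=71
17. P2: store L3 := 14  bus=[BusRdX]  L3: P0=I P1=I P2=M  mem[L3]=23
18. P1: load  L1  bus=[-]  L1: P0=S P1=S P2=S  mem[L1]=10
19. P1: load  L0  bus=[BusRd]  L0: P0=I P1=S P2=S  mem[L0]=60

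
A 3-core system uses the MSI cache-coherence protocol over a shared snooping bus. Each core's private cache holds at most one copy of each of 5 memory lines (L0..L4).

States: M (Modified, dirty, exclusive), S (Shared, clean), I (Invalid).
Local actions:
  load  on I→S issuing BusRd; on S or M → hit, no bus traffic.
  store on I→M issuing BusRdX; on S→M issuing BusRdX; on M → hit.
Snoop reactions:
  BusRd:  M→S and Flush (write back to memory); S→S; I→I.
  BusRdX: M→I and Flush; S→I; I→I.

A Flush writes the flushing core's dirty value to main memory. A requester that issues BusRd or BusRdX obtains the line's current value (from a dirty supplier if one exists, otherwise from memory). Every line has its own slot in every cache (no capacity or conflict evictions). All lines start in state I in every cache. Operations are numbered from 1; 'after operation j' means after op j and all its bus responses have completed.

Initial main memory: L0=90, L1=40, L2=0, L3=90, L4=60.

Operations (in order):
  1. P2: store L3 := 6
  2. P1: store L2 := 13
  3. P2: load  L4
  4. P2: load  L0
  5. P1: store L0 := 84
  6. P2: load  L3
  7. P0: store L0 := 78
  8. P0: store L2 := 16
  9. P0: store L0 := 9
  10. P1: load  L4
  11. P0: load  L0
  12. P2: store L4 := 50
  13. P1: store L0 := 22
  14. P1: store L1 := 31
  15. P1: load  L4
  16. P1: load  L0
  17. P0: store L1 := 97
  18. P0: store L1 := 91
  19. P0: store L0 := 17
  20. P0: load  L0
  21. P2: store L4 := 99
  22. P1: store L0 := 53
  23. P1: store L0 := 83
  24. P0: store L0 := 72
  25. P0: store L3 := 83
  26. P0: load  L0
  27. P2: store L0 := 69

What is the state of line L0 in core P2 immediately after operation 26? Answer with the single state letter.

state = I

step 1: P2: store L3 := 6  ⟶  IIM  (L3)  txn=BusRdX  M[L3]=90
step 2: P1: store L2 := 13  ⟶  IMI  (L2)  txn=BusRdX  M[L2]=0
step 3: P2: load  L4  ⟶  IIS  (L4)  txn=BusRd  M[L4]=60
step 4: P2: load  L0  ⟶  IIS  (L0)  txn=BusRd  M[L0]=90
step 5: P1: store L0 := 84  ⟶  IMI  (L0)  txn=BusRdX  M[L0]=90
step 6: P2: load  L3  ⟶  IIM  (L3)  txn=∅  M[L3]=90
step 7: P0: store L0 := 78  ⟶  MII  (L0)  txn=BusRdX+Flush  M[L0]=84
step 8: P0: store L2 := 16  ⟶  MII  (L2)  txn=BusRdX+Flush  M[L2]=13
step 9: P0: store L0 := 9  ⟶  MII  (L0)  txn=∅  M[L0]=84
step 10: P1: load  L4  ⟶  ISS  (L4)  txn=BusRd  M[L4]=60
step 11: P0: load  L0  ⟶  MII  (L0)  txn=∅  M[L0]=84
step 12: P2: store L4 := 50  ⟶  IIM  (L4)  txn=BusRdX  M[L4]=60
step 13: P1: store L0 := 22  ⟶  IMI  (L0)  txn=BusRdX+Flush  M[L0]=9
step 14: P1: store L1 := 31  ⟶  IMI  (L1)  txn=BusRdX  M[L1]=40
step 15: P1: load  L4  ⟶  ISS  (L4)  txn=BusRd+Flush  M[L4]=50
step 16: P1: load  L0  ⟶  IMI  (L0)  txn=∅  M[L0]=9
step 17: P0: store L1 := 97  ⟶  MII  (L1)  txn=BusRdX+Flush  M[L1]=31
step 18: P0: store L1 := 91  ⟶  MII  (L1)  txn=∅  M[L1]=31
step 19: P0: store L0 := 17  ⟶  MII  (L0)  txn=BusRdX+Flush  M[L0]=22
step 20: P0: load  L0  ⟶  MII  (L0)  txn=∅  M[L0]=22
step 21: P2: store L4 := 99  ⟶  IIM  (L4)  txn=BusRdX  M[L4]=50
step 22: P1: store L0 := 53  ⟶  IMI  (L0)  txn=BusRdX+Flush  M[L0]=17
step 23: P1: store L0 := 83  ⟶  IMI  (L0)  txn=∅  M[L0]=17
step 24: P0: store L0 := 72  ⟶  MII  (L0)  txn=BusRdX+Flush  M[L0]=83
step 25: P0: store L3 := 83  ⟶  MII  (L3)  txn=BusRdX+Flush  M[L3]=6
step 26: P0: load  L0  ⟶  MII  (L0)  txn=∅  M[L0]=83
step 27: P2: store L0 := 69  ⟶  IIM  (L0)  txn=BusRdX+Flush  M[L0]=72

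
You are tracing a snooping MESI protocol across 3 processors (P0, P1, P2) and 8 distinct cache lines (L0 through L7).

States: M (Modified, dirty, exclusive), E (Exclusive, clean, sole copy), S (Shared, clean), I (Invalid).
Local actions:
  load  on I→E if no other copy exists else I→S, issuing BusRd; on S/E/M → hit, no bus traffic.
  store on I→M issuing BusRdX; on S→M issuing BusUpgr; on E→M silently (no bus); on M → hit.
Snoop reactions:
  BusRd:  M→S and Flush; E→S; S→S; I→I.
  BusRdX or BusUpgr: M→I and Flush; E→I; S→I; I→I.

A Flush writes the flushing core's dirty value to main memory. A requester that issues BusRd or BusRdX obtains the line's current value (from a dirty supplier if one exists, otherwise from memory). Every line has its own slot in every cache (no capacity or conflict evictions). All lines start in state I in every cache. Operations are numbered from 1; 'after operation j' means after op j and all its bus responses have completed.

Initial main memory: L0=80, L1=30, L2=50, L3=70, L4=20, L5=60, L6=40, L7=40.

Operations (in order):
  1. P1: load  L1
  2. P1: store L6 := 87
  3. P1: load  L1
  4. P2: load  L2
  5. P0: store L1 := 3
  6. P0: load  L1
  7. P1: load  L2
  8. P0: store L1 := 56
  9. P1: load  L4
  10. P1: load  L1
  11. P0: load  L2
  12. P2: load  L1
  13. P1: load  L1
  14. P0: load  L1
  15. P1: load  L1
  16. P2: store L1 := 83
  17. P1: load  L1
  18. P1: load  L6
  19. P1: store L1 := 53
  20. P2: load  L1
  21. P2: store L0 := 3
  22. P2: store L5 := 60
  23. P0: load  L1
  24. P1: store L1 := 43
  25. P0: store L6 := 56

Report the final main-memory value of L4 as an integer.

step 1: P1: load  L1  ⟶  IEI  (L1)  txn=BusRd  M[L1]=30
step 2: P1: store L6 := 87  ⟶  IMI  (L6)  txn=BusRdX  M[L6]=40
step 3: P1: load  L1  ⟶  IEI  (L1)  txn=∅  M[L1]=30
step 4: P2: load  L2  ⟶  IIE  (L2)  txn=BusRd  M[L2]=50
step 5: P0: store L1 := 3  ⟶  MII  (L1)  txn=BusRdX  M[L1]=30
step 6: P0: load  L1  ⟶  MII  (L1)  txn=∅  M[L1]=30
step 7: P1: load  L2  ⟶  ISS  (L2)  txn=BusRd  M[L2]=50
step 8: P0: store L1 := 56  ⟶  MII  (L1)  txn=∅  M[L1]=30
step 9: P1: load  L4  ⟶  IEI  (L4)  txn=BusRd  M[L4]=20
step 10: P1: load  L1  ⟶  SSI  (L1)  txn=BusRd+Flush  M[L1]=56
step 11: P0: load  L2  ⟶  SSS  (L2)  txn=BusRd  M[L2]=50
step 12: P2: load  L1  ⟶  SSS  (L1)  txn=BusRd  M[L1]=56
step 13: P1: load  L1  ⟶  SSS  (L1)  txn=∅  M[L1]=56
step 14: P0: load  L1  ⟶  SSS  (L1)  txn=∅  M[L1]=56
step 15: P1: load  L1  ⟶  SSS  (L1)  txn=∅  M[L1]=56
step 16: P2: store L1 := 83  ⟶  IIM  (L1)  txn=BusUpgr  M[L1]=56
step 17: P1: load  L1  ⟶  ISS  (L1)  txn=BusRd+Flush  M[L1]=83
step 18: P1: load  L6  ⟶  IMI  (L6)  txn=∅  M[L6]=40
step 19: P1: store L1 := 53  ⟶  IMI  (L1)  txn=BusUpgr  M[L1]=83
step 20: P2: load  L1  ⟶  ISS  (L1)  txn=BusRd+Flush  M[L1]=53
step 21: P2: store L0 := 3  ⟶  IIM  (L0)  txn=BusRdX  M[L0]=80
step 22: P2: store L5 := 60  ⟶  IIM  (L5)  txn=BusRdX  M[L5]=60
step 23: P0: load  L1  ⟶  SSS  (L1)  txn=BusRd  M[L1]=53
step 24: P1: store L1 := 43  ⟶  IMI  (L1)  txn=BusUpgr  M[L1]=53
step 25: P0: store L6 := 56  ⟶  MII  (L6)  txn=BusRdX+Flush  M[L6]=87

memory[L4] = 20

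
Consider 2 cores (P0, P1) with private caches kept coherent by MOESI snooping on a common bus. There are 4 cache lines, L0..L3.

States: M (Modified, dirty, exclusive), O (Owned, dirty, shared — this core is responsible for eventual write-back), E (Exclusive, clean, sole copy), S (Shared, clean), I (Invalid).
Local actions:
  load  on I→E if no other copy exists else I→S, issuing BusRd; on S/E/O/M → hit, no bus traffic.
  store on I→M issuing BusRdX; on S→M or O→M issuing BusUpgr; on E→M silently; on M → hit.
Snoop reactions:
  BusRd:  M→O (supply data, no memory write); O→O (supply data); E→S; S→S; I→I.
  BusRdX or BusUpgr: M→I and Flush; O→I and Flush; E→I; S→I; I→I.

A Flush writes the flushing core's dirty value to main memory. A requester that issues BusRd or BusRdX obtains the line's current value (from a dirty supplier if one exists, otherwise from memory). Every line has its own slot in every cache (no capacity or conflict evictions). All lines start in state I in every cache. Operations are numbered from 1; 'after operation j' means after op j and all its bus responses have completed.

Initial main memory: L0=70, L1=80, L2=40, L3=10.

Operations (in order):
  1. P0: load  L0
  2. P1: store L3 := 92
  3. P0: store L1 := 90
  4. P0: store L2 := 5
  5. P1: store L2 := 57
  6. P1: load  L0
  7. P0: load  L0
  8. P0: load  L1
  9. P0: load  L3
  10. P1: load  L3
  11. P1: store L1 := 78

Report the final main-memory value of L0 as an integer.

[1] P0: load  L0 | P0:E(70), P1:I | bus: BusRd
[2] P1: store L3 := 92 | P0:I, P1:M(92) | bus: BusRdX
[3] P0: store L1 := 90 | P0:M(90), P1:I | bus: BusRdX
[4] P0: store L2 := 5 | P0:M(5), P1:I | bus: BusRdX
[5] P1: store L2 := 57 | P0:I, P1:M(57) | bus: BusRdX,Flush
[6] P1: load  L0 | P0:S(70), P1:S(70) | bus: BusRd
[7] P0: load  L0 | P0:S(70), P1:S(70) | bus: none
[8] P0: load  L1 | P0:M(90), P1:I | bus: none
[9] P0: load  L3 | P0:S(92), P1:O(92) | bus: BusRd
[10] P1: load  L3 | P0:S(92), P1:O(92) | bus: none
[11] P1: store L1 := 78 | P0:I, P1:M(78) | bus: BusRdX,Flush

memory[L0] = 70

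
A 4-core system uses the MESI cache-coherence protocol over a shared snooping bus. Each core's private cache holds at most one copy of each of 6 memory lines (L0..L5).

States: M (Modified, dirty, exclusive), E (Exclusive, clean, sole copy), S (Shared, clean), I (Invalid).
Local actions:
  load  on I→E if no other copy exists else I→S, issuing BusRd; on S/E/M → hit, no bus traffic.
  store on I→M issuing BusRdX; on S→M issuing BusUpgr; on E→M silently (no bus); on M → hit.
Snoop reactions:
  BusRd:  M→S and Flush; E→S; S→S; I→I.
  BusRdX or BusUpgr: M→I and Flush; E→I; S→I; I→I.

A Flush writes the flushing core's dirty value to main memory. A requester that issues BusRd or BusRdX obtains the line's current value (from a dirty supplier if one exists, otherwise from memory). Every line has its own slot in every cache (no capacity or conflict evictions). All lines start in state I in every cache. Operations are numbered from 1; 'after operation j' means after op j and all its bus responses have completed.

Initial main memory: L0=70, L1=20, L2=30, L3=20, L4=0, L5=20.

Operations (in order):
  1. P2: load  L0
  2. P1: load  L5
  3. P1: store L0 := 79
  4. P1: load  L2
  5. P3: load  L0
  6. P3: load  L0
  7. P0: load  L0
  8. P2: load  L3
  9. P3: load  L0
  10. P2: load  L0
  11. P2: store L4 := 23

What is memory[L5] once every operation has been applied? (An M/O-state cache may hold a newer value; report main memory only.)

memory[L5] = 20

1. P2: load  L0  bus=[BusRd]  L0: P0=I P1=I P2=E P3=I  mem[L0]=70
2. P1: load  L5  bus=[BusRd]  L5: P0=I P1=E P2=I P3=I  mem[L5]=20
3. P1: store L0 := 79  bus=[BusRdX]  L0: P0=I P1=M P2=I P3=I  mem[L0]=70
4. P1: load  L2  bus=[BusRd]  L2: P0=I P1=E P2=I P3=I  mem[L2]=30
5. P3: load  L0  bus=[BusRd,Flush]  L0: P0=I P1=S P2=I P3=S  mem[L0]=79
6. P3: load  L0  bus=[-]  L0: P0=I P1=S P2=I P3=S  mem[L0]=79
7. P0: load  L0  bus=[BusRd]  L0: P0=S P1=S P2=I P3=S  mem[L0]=79
8. P2: load  L3  bus=[BusRd]  L3: P0=I P1=I P2=E P3=I  mem[L3]=20
9. P3: load  L0  bus=[-]  L0: P0=S P1=S P2=I P3=S  mem[L0]=79
10. P2: load  L0  bus=[BusRd]  L0: P0=S P1=S P2=S P3=S  mem[L0]=79
11. P2: store L4 := 23  bus=[BusRdX]  L4: P0=I P1=I P2=M P3=I  mem[L4]=0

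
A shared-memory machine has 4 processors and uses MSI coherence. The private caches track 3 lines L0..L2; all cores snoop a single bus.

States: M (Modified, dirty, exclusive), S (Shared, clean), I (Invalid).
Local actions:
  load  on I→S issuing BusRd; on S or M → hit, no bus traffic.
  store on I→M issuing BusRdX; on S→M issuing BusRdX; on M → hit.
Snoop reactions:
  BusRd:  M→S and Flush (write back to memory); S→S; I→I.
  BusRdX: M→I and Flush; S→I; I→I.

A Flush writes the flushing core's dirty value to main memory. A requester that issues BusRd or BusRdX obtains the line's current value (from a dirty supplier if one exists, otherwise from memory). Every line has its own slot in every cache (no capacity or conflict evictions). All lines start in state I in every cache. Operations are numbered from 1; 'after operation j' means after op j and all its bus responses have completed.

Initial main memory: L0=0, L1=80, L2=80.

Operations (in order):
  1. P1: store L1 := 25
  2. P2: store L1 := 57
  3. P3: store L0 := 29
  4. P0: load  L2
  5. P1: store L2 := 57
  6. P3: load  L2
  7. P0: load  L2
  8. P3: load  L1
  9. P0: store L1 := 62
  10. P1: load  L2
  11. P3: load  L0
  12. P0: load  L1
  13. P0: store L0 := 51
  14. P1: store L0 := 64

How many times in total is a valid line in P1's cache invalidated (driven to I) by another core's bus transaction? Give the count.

  op1 P1: store L1 := 25 → I/M/I/I on L1; bus BusRdX; mem=80
  op2 P2: store L1 := 57 → I/I/M/I on L1; bus BusRdX Flush; mem=25
  op3 P3: store L0 := 29 → I/I/I/M on L0; bus BusRdX; mem=0
  op4 P0: load  L2 → S/I/I/I on L2; bus BusRd; mem=80
  op5 P1: store L2 := 57 → I/M/I/I on L2; bus BusRdX; mem=80
  op6 P3: load  L2 → I/S/I/S on L2; bus BusRd Flush; mem=57
  op7 P0: load  L2 → S/S/I/S on L2; bus BusRd; mem=57
  op8 P3: load  L1 → I/I/S/S on L1; bus BusRd Flush; mem=57
  op9 P0: store L1 := 62 → M/I/I/I on L1; bus BusRdX; mem=57
  op10 P1: load  L2 → S/S/I/S on L2; bus (none); mem=57
  op11 P3: load  L0 → I/I/I/M on L0; bus (none); mem=0
  op12 P0: load  L1 → M/I/I/I on L1; bus (none); mem=57
  op13 P0: store L0 := 51 → M/I/I/I on L0; bus BusRdX Flush; mem=29
  op14 P1: store L0 := 64 → I/M/I/I on L0; bus BusRdX Flush; mem=51

invalidations = 1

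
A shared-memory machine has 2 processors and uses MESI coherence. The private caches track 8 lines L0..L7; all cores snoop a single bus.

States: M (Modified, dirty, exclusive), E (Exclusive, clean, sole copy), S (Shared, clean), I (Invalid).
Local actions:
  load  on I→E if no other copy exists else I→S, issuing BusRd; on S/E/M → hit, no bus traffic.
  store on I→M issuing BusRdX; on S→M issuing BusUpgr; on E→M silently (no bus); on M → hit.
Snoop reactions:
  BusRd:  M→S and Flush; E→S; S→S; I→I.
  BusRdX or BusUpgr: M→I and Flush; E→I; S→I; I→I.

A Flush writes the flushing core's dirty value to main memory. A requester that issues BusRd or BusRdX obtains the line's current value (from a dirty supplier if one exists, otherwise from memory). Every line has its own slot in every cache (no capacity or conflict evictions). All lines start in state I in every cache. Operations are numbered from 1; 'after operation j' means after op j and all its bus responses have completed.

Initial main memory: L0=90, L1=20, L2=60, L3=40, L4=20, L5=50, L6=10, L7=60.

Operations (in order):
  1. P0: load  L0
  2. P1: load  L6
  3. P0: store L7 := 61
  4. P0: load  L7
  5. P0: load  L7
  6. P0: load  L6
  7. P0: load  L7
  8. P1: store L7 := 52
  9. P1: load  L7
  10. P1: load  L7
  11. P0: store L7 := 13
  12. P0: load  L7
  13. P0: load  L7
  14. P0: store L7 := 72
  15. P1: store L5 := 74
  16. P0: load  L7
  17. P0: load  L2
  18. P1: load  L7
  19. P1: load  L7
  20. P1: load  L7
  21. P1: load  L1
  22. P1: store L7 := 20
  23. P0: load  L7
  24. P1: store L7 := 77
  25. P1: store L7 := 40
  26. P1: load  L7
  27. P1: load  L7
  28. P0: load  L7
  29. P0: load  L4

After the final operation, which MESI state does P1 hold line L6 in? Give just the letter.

state = S

[1] P0: load  L0 | P0:E(90), P1:I | bus: BusRd
[2] P1: load  L6 | P0:I, P1:E(10) | bus: BusRd
[3] P0: store L7 := 61 | P0:M(61), P1:I | bus: BusRdX
[4] P0: load  L7 | P0:M(61), P1:I | bus: none
[5] P0: load  L7 | P0:M(61), P1:I | bus: none
[6] P0: load  L6 | P0:S(10), P1:S(10) | bus: BusRd
[7] P0: load  L7 | P0:M(61), P1:I | bus: none
[8] P1: store L7 := 52 | P0:I, P1:M(52) | bus: BusRdX,Flush
[9] P1: load  L7 | P0:I, P1:M(52) | bus: none
[10] P1: load  L7 | P0:I, P1:M(52) | bus: none
[11] P0: store L7 := 13 | P0:M(13), P1:I | bus: BusRdX,Flush
[12] P0: load  L7 | P0:M(13), P1:I | bus: none
[13] P0: load  L7 | P0:M(13), P1:I | bus: none
[14] P0: store L7 := 72 | P0:M(72), P1:I | bus: none
[15] P1: store L5 := 74 | P0:I, P1:M(74) | bus: BusRdX
[16] P0: load  L7 | P0:M(72), P1:I | bus: none
[17] P0: load  L2 | P0:E(60), P1:I | bus: BusRd
[18] P1: load  L7 | P0:S(72), P1:S(72) | bus: BusRd,Flush
[19] P1: load  L7 | P0:S(72), P1:S(72) | bus: none
[20] P1: load  L7 | P0:S(72), P1:S(72) | bus: none
[21] P1: load  L1 | P0:I, P1:E(20) | bus: BusRd
[22] P1: store L7 := 20 | P0:I, P1:M(20) | bus: BusUpgr
[23] P0: load  L7 | P0:S(20), P1:S(20) | bus: BusRd,Flush
[24] P1: store L7 := 77 | P0:I, P1:M(77) | bus: BusUpgr
[25] P1: store L7 := 40 | P0:I, P1:M(40) | bus: none
[26] P1: load  L7 | P0:I, P1:M(40) | bus: none
[27] P1: load  L7 | P0:I, P1:M(40) | bus: none
[28] P0: load  L7 | P0:S(40), P1:S(40) | bus: BusRd,Flush
[29] P0: load  L4 | P0:E(20), P1:I | bus: BusRd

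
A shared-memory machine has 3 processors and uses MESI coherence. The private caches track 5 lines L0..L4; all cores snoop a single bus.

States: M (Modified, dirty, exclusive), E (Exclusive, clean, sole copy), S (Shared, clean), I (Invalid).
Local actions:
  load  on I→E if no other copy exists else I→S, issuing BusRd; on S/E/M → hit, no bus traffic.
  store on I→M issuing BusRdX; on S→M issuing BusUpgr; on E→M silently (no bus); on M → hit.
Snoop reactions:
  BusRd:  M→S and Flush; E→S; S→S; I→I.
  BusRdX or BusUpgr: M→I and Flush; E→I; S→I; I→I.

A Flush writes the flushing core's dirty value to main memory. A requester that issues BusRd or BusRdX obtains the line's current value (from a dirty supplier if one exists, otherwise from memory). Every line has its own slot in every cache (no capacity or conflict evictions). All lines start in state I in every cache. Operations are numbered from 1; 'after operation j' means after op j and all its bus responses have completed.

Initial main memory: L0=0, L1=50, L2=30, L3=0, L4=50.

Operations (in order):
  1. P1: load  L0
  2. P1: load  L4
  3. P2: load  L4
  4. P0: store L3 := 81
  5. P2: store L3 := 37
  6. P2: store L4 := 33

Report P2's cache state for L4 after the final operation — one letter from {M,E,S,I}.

state = M

  op1 P1: load  L0 → I/E/I on L0; bus BusRd; mem=0
  op2 P1: load  L4 → I/E/I on L4; bus BusRd; mem=50
  op3 P2: load  L4 → I/S/S on L4; bus BusRd; mem=50
  op4 P0: store L3 := 81 → M/I/I on L3; bus BusRdX; mem=0
  op5 P2: store L3 := 37 → I/I/M on L3; bus BusRdX Flush; mem=81
  op6 P2: store L4 := 33 → I/I/M on L4; bus BusUpgr; mem=50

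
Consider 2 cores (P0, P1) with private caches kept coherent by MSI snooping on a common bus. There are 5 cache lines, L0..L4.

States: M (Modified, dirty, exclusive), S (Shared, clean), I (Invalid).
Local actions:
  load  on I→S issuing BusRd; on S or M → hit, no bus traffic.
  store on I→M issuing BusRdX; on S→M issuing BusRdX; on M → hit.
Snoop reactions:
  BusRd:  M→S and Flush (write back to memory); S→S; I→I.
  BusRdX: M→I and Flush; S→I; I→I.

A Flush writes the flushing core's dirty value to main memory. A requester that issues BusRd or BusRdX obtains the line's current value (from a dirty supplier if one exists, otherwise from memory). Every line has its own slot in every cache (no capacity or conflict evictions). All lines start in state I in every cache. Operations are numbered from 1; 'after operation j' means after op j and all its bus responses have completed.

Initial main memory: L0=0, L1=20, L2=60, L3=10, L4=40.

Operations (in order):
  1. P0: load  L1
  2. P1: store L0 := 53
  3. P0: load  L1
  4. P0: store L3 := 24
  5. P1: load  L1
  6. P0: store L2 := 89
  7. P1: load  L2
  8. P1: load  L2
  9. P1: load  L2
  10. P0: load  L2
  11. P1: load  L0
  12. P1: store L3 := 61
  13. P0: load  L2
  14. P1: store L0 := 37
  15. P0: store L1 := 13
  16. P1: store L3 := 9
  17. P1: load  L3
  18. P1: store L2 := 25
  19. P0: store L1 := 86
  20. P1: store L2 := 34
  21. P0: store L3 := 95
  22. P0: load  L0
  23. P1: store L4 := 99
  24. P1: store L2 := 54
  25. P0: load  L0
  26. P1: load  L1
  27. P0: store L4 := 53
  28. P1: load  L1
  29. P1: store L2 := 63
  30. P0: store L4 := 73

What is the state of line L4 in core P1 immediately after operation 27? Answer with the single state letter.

step 1: P0: load  L1  ⟶  SI  (L1)  txn=BusRd  M[L1]=20
step 2: P1: store L0 := 53  ⟶  IM  (L0)  txn=BusRdX  M[L0]=0
step 3: P0: load  L1  ⟶  SI  (L1)  txn=∅  M[L1]=20
step 4: P0: store L3 := 24  ⟶  MI  (L3)  txn=BusRdX  M[L3]=10
step 5: P1: load  L1  ⟶  SS  (L1)  txn=BusRd  M[L1]=20
step 6: P0: store L2 := 89  ⟶  MI  (L2)  txn=BusRdX  M[L2]=60
step 7: P1: load  L2  ⟶  SS  (L2)  txn=BusRd+Flush  M[L2]=89
step 8: P1: load  L2  ⟶  SS  (L2)  txn=∅  M[L2]=89
step 9: P1: load  L2  ⟶  SS  (L2)  txn=∅  M[L2]=89
step 10: P0: load  L2  ⟶  SS  (L2)  txn=∅  M[L2]=89
step 11: P1: load  L0  ⟶  IM  (L0)  txn=∅  M[L0]=0
step 12: P1: store L3 := 61  ⟶  IM  (L3)  txn=BusRdX+Flush  M[L3]=24
step 13: P0: load  L2  ⟶  SS  (L2)  txn=∅  M[L2]=89
step 14: P1: store L0 := 37  ⟶  IM  (L0)  txn=∅  M[L0]=0
step 15: P0: store L1 := 13  ⟶  MI  (L1)  txn=BusRdX  M[L1]=20
step 16: P1: store L3 := 9  ⟶  IM  (L3)  txn=∅  M[L3]=24
step 17: P1: load  L3  ⟶  IM  (L3)  txn=∅  M[L3]=24
step 18: P1: store L2 := 25  ⟶  IM  (L2)  txn=BusRdX  M[L2]=89
step 19: P0: store L1 := 86  ⟶  MI  (L1)  txn=∅  M[L1]=20
step 20: P1: store L2 := 34  ⟶  IM  (L2)  txn=∅  M[L2]=89
step 21: P0: store L3 := 95  ⟶  MI  (L3)  txn=BusRdX+Flush  M[L3]=9
step 22: P0: load  L0  ⟶  SS  (L0)  txn=BusRd+Flush  M[L0]=37
step 23: P1: store L4 := 99  ⟶  IM  (L4)  txn=BusRdX  M[L4]=40
step 24: P1: store L2 := 54  ⟶  IM  (L2)  txn=∅  M[L2]=89
step 25: P0: load  L0  ⟶  SS  (L0)  txn=∅  M[L0]=37
step 26: P1: load  L1  ⟶  SS  (L1)  txn=BusRd+Flush  M[L1]=86
step 27: P0: store L4 := 53  ⟶  MI  (L4)  txn=BusRdX+Flush  M[L4]=99
step 28: P1: load  L1  ⟶  SS  (L1)  txn=∅  M[L1]=86
step 29: P1: store L2 := 63  ⟶  IM  (L2)  txn=∅  M[L2]=89
step 30: P0: store L4 := 73  ⟶  MI  (L4)  txn=∅  M[L4]=99

state = I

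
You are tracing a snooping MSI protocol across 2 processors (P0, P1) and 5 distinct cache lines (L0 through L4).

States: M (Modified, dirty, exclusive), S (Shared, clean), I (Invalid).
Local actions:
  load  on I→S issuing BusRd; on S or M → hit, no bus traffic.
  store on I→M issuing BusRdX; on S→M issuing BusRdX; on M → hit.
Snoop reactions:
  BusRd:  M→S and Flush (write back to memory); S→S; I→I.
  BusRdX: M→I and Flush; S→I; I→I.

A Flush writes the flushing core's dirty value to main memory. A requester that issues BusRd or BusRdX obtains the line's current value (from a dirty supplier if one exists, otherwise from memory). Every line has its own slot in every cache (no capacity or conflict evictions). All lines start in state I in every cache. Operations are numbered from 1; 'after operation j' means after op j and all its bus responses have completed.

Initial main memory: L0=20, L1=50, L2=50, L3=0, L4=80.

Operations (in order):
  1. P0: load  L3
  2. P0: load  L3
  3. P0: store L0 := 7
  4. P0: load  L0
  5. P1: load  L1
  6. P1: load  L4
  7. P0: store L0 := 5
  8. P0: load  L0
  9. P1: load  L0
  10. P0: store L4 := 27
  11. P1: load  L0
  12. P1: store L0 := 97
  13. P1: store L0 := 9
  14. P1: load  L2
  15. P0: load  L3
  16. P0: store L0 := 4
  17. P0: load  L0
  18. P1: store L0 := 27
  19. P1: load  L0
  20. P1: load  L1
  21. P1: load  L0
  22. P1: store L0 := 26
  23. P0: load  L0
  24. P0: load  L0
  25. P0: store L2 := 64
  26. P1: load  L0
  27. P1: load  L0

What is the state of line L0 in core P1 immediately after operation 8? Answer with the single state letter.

state = I

1. P0: load  L3  bus=[BusRd]  L3: P0=S P1=I  mem[L3]=0
2. P0: load  L3  bus=[-]  L3: P0=S P1=I  mem[L3]=0
3. P0: store L0 := 7  bus=[BusRdX]  L0: P0=M P1=I  mem[L0]=20
4. P0: load  L0  bus=[-]  L0: P0=M P1=I  mem[L0]=20
5. P1: load  L1  bus=[BusRd]  L1: P0=I P1=S  mem[L1]=50
6. P1: load  L4  bus=[BusRd]  L4: P0=I P1=S  mem[L4]=80
7. P0: store L0 := 5  bus=[-]  L0: P0=M P1=I  mem[L0]=20
8. P0: load  L0  bus=[-]  L0: P0=M P1=I  mem[L0]=20
9. P1: load  L0  bus=[BusRd,Flush]  L0: P0=S P1=S  mem[L0]=5
10. P0: store L4 := 27  bus=[BusRdX]  L4: P0=M P1=I  mem[L4]=80
11. P1: load  L0  bus=[-]  L0: P0=S P1=S  mem[L0]=5
12. P1: store L0 := 97  bus=[BusRdX]  L0: P0=I P1=M  mem[L0]=5
13. P1: store L0 := 9  bus=[-]  L0: P0=I P1=M  mem[L0]=5
14. P1: load  L2  bus=[BusRd]  L2: P0=I P1=S  mem[L2]=50
15. P0: load  L3  bus=[-]  L3: P0=S P1=I  mem[L3]=0
16. P0: store L0 := 4  bus=[BusRdX,Flush]  L0: P0=M P1=I  mem[L0]=9
17. P0: load  L0  bus=[-]  L0: P0=M P1=I  mem[L0]=9
18. P1: store L0 := 27  bus=[BusRdX,Flush]  L0: P0=I P1=M  mem[L0]=4
19. P1: load  L0  bus=[-]  L0: P0=I P1=M  mem[L0]=4
20. P1: load  L1  bus=[-]  L1: P0=I P1=S  mem[L1]=50
21. P1: load  L0  bus=[-]  L0: P0=I P1=M  mem[L0]=4
22. P1: store L0 := 26  bus=[-]  L0: P0=I P1=M  mem[L0]=4
23. P0: load  L0  bus=[BusRd,Flush]  L0: P0=S P1=S  mem[L0]=26
24. P0: load  L0  bus=[-]  L0: P0=S P1=S  mem[L0]=26
25. P0: store L2 := 64  bus=[BusRdX]  L2: P0=M P1=I  mem[L2]=50
26. P1: load  L0  bus=[-]  L0: P0=S P1=S  mem[L0]=26
27. P1: load  L0  bus=[-]  L0: P0=S P1=S  mem[L0]=26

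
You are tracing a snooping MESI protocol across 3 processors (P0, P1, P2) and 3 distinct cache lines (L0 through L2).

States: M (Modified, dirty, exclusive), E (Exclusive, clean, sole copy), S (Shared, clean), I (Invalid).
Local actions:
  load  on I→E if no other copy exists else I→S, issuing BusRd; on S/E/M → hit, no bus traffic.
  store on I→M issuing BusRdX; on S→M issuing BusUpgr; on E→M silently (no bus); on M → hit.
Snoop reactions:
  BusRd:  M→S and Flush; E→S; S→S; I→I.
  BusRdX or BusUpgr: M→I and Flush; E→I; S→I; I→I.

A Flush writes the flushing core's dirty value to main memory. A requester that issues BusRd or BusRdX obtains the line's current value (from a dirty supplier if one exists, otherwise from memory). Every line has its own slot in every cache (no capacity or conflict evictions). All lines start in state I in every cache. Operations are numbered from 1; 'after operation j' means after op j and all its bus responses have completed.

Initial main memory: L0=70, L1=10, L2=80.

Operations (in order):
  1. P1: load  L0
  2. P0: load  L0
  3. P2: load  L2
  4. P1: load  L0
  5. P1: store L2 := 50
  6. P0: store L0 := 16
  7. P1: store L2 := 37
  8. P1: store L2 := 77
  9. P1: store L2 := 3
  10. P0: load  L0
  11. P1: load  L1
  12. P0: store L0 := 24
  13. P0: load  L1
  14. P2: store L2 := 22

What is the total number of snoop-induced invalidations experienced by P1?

step 1: P1: load  L0  ⟶  IEI  (L0)  txn=BusRd  M[L0]=70
step 2: P0: load  L0  ⟶  SSI  (L0)  txn=BusRd  M[L0]=70
step 3: P2: load  L2  ⟶  IIE  (L2)  txn=BusRd  M[L2]=80
step 4: P1: load  L0  ⟶  SSI  (L0)  txn=∅  M[L0]=70
step 5: P1: store L2 := 50  ⟶  IMI  (L2)  txn=BusRdX  M[L2]=80
step 6: P0: store L0 := 16  ⟶  MII  (L0)  txn=BusUpgr  M[L0]=70
step 7: P1: store L2 := 37  ⟶  IMI  (L2)  txn=∅  M[L2]=80
step 8: P1: store L2 := 77  ⟶  IMI  (L2)  txn=∅  M[L2]=80
step 9: P1: store L2 := 3  ⟶  IMI  (L2)  txn=∅  M[L2]=80
step 10: P0: load  L0  ⟶  MII  (L0)  txn=∅  M[L0]=70
step 11: P1: load  L1  ⟶  IEI  (L1)  txn=BusRd  M[L1]=10
step 12: P0: store L0 := 24  ⟶  MII  (L0)  txn=∅  M[L0]=70
step 13: P0: load  L1  ⟶  SSI  (L1)  txn=BusRd  M[L1]=10
step 14: P2: store L2 := 22  ⟶  IIM  (L2)  txn=BusRdX+Flush  M[L2]=3

invalidations = 2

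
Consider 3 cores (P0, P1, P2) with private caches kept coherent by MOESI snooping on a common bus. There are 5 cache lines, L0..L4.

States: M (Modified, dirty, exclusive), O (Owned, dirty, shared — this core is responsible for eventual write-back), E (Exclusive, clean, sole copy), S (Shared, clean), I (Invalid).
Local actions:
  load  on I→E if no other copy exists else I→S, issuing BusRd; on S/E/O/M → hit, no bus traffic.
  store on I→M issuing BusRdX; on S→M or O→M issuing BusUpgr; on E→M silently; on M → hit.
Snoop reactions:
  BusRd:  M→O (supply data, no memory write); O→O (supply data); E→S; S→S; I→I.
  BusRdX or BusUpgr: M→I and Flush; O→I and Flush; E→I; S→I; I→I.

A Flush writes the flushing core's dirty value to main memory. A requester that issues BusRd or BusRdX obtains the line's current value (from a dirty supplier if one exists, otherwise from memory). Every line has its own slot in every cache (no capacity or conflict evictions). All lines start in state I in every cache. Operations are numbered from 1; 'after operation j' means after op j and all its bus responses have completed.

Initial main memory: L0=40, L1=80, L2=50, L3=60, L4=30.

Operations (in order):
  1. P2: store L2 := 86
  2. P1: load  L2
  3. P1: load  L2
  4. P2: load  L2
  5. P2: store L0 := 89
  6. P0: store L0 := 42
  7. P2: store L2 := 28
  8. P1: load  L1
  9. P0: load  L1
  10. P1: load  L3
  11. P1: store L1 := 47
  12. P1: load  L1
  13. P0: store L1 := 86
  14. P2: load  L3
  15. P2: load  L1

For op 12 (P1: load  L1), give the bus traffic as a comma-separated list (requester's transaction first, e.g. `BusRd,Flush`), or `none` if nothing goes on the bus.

[1] P2: store L2 := 86 | P0:I, P1:I, P2:M(86) | bus: BusRdX
[2] P1: load  L2 | P0:I, P1:S(86), P2:O(86) | bus: BusRd
[3] P1: load  L2 | P0:I, P1:S(86), P2:O(86) | bus: none
[4] P2: load  L2 | P0:I, P1:S(86), P2:O(86) | bus: none
[5] P2: store L0 := 89 | P0:I, P1:I, P2:M(89) | bus: BusRdX
[6] P0: store L0 := 42 | P0:M(42), P1:I, P2:I | bus: BusRdX,Flush
[7] P2: store L2 := 28 | P0:I, P1:I, P2:M(28) | bus: BusUpgr
[8] P1: load  L1 | P0:I, P1:E(80), P2:I | bus: BusRd
[9] P0: load  L1 | P0:S(80), P1:S(80), P2:I | bus: BusRd
[10] P1: load  L3 | P0:I, P1:E(60), P2:I | bus: BusRd
[11] P1: store L1 := 47 | P0:I, P1:M(47), P2:I | bus: BusUpgr
[12] P1: load  L1 | P0:I, P1:M(47), P2:I | bus: none
[13] P0: store L1 := 86 | P0:M(86), P1:I, P2:I | bus: BusRdX,Flush
[14] P2: load  L3 | P0:I, P1:S(60), P2:S(60) | bus: BusRd
[15] P2: load  L1 | P0:O(86), P1:I, P2:S(86) | bus: BusRd

bus = none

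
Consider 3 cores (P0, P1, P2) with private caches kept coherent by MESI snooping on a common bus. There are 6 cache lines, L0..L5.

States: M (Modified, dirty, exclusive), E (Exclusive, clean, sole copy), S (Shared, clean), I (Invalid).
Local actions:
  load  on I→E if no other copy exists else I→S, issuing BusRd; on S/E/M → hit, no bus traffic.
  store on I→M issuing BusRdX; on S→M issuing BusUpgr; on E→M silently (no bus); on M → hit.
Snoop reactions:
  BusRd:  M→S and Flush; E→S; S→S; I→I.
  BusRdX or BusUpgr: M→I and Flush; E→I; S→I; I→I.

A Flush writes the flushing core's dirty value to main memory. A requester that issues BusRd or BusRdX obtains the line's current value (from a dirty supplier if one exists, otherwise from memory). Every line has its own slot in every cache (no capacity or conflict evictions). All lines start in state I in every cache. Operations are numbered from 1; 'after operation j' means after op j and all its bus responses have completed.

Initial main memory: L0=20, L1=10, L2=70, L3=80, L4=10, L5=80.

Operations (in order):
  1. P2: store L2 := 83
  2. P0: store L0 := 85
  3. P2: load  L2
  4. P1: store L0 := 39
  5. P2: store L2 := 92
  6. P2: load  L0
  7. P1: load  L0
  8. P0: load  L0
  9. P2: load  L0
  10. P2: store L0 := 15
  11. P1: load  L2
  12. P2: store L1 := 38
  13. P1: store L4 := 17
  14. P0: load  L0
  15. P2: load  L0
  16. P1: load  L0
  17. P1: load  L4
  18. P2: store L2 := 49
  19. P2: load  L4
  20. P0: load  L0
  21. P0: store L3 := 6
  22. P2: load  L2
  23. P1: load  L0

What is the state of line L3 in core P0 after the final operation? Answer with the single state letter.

state = M

[1] P2: store L2 := 83 | P0:I, P1:I, P2:M(83) | bus: BusRdX
[2] P0: store L0 := 85 | P0:M(85), P1:I, P2:I | bus: BusRdX
[3] P2: load  L2 | P0:I, P1:I, P2:M(83) | bus: none
[4] P1: store L0 := 39 | P0:I, P1:M(39), P2:I | bus: BusRdX,Flush
[5] P2: store L2 := 92 | P0:I, P1:I, P2:M(92) | bus: none
[6] P2: load  L0 | P0:I, P1:S(39), P2:S(39) | bus: BusRd,Flush
[7] P1: load  L0 | P0:I, P1:S(39), P2:S(39) | bus: none
[8] P0: load  L0 | P0:S(39), P1:S(39), P2:S(39) | bus: BusRd
[9] P2: load  L0 | P0:S(39), P1:S(39), P2:S(39) | bus: none
[10] P2: store L0 := 15 | P0:I, P1:I, P2:M(15) | bus: BusUpgr
[11] P1: load  L2 | P0:I, P1:S(92), P2:S(92) | bus: BusRd,Flush
[12] P2: store L1 := 38 | P0:I, P1:I, P2:M(38) | bus: BusRdX
[13] P1: store L4 := 17 | P0:I, P1:M(17), P2:I | bus: BusRdX
[14] P0: load  L0 | P0:S(15), P1:I, P2:S(15) | bus: BusRd,Flush
[15] P2: load  L0 | P0:S(15), P1:I, P2:S(15) | bus: none
[16] P1: load  L0 | P0:S(15), P1:S(15), P2:S(15) | bus: BusRd
[17] P1: load  L4 | P0:I, P1:M(17), P2:I | bus: none
[18] P2: store L2 := 49 | P0:I, P1:I, P2:M(49) | bus: BusUpgr
[19] P2: load  L4 | P0:I, P1:S(17), P2:S(17) | bus: BusRd,Flush
[20] P0: load  L0 | P0:S(15), P1:S(15), P2:S(15) | bus: none
[21] P0: store L3 := 6 | P0:M(6), P1:I, P2:I | bus: BusRdX
[22] P2: load  L2 | P0:I, P1:I, P2:M(49) | bus: none
[23] P1: load  L0 | P0:S(15), P1:S(15), P2:S(15) | bus: none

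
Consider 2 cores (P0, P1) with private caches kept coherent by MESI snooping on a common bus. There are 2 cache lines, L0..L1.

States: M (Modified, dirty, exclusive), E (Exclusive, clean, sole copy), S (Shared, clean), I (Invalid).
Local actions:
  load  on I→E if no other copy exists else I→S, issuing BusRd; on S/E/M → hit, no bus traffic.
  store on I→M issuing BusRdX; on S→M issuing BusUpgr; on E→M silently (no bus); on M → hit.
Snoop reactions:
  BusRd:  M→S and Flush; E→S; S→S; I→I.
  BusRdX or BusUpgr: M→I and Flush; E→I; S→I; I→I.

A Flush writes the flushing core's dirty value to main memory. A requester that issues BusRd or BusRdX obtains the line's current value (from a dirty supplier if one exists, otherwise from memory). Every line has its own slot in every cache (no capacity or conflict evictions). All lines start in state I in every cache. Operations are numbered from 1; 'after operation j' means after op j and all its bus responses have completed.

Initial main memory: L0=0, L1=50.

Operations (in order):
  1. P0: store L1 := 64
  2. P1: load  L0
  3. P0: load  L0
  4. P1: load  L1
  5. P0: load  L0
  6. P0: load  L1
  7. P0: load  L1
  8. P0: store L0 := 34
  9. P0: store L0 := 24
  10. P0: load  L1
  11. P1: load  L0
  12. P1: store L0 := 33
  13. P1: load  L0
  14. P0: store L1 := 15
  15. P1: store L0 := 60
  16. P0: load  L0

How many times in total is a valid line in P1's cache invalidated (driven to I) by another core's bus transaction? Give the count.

1. P0: store L1 := 64  bus=[BusRdX]  L1: P0=M P1=I  mem[L1]=50
2. P1: load  L0  bus=[BusRd]  L0: P0=I P1=E  mem[L0]=0
3. P0: load  L0  bus=[BusRd]  L0: P0=S P1=S  mem[L0]=0
4. P1: load  L1  bus=[BusRd,Flush]  L1: P0=S P1=S  mem[L1]=64
5. P0: load  L0  bus=[-]  L0: P0=S P1=S  mem[L0]=0
6. P0: load  L1  bus=[-]  L1: P0=S P1=S  mem[L1]=64
7. P0: load  L1  bus=[-]  L1: P0=S P1=S  mem[L1]=64
8. P0: store L0 := 34  bus=[BusUpgr]  L0: P0=M P1=I  mem[L0]=0
9. P0: store L0 := 24  bus=[-]  L0: P0=M P1=I  mem[L0]=0
10. P0: load  L1  bus=[-]  L1: P0=S P1=S  mem[L1]=64
11. P1: load  L0  bus=[BusRd,Flush]  L0: P0=S P1=S  mem[L0]=24
12. P1: store L0 := 33  bus=[BusUpgr]  L0: P0=I P1=M  mem[L0]=24
13. P1: load  L0  bus=[-]  L0: P0=I P1=M  mem[L0]=24
14. P0: store L1 := 15  bus=[BusUpgr]  L1: P0=M P1=I  mem[L1]=64
15. P1: store L0 := 60  bus=[-]  L0: P0=I P1=M  mem[L0]=24
16. P0: load  L0  bus=[BusRd,Flush]  L0: P0=S P1=S  mem[L0]=60

invalidations = 2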